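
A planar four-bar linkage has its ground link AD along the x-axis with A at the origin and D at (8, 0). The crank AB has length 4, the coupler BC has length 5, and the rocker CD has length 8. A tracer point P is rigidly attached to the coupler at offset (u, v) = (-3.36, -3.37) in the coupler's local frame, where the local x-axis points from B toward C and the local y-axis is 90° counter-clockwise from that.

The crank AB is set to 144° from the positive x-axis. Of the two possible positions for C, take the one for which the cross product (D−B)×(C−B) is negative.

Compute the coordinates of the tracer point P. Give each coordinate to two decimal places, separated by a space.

-7.99 2.58

A=(0,0), D=(8.00,0)
B = A + 4.00·(cos144°, sin144°) = (-3.2361, 2.3511)
|BD| = 11.4794
circle(B,5.00) ∩ circle(D,8.00): a=4.0410, h=2.9445
  candidates: C₊=(1.3224,4.4056) cross=33.801; C₋=(0.1162,-1.3586) cross=-33.801
  mode - wants cross < 0 → take C=(0.1162,-1.3586) (cross=-33.801)
ex = (C−B)/|BC| = (0.6705,-0.7420); ey = (0.7420,0.6705)
P = B + -3.36·ex + -3.37·ey = (-7.9892,2.5847)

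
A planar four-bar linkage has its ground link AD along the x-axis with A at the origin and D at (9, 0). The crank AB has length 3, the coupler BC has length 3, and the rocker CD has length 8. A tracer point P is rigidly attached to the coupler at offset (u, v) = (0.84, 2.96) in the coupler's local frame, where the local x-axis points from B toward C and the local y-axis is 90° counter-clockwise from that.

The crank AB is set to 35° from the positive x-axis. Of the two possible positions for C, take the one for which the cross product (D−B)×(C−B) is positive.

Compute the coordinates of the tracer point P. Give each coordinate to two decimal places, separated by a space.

-0.48 2.64

A=(0,0), D=(9.00,0)
B = A + 3.00·(cos35°, sin35°) = (2.4575, 1.7207)
|BD| = 6.7650
circle(B,3.00) ∩ circle(D,8.00): a=-0.6825, h=2.9213
  candidates: C₊=(2.5405,4.7196) cross=19.763; C₋=(1.0543,-0.9309) cross=-19.763
  mode + wants cross > 0 → take C=(2.5405,4.7196) (cross=19.763)
ex = (C−B)/|BC| = (0.0277,0.9996); ey = (-0.9996,0.0277)
P = B + 0.84·ex + 2.96·ey = (-0.4782,2.6423)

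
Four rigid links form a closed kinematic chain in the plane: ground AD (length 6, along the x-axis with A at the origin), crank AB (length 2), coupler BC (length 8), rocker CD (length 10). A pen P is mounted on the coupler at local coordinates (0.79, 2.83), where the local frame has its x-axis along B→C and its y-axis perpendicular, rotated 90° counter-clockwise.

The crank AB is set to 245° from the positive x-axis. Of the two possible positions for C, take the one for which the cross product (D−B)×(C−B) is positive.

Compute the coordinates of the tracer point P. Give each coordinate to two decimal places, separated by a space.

-3.76 -1.41

A=(0,0), D=(6.00,0)
B = A + 2.00·(cos245°, sin245°) = (-0.8452, -1.8126)
|BD| = 7.0812
circle(B,8.00) ∩ circle(D,10.00): a=0.9986, h=7.9374
  candidates: C₊=(-1.9117,6.1160) cross=56.206; C₋=(2.1519,-9.2300) cross=-56.206
  mode + wants cross > 0 → take C=(-1.9117,6.1160) (cross=56.206)
ex = (C−B)/|BC| = (-0.1333,0.9911); ey = (-0.9911,-0.1333)
P = B + 0.79·ex + 2.83·ey = (-3.7553,-1.4069)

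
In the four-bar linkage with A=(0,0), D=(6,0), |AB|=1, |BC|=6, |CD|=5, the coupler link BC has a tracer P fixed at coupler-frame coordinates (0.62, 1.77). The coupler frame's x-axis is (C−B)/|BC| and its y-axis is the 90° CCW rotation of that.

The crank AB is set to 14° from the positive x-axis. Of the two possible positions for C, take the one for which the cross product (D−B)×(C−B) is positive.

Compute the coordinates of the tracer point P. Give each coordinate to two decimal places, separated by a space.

A=(0,0), D=(6.00,0)
B = A + 1.00·(cos14°, sin14°) = (0.9703, 0.2419)
|BD| = 5.0355
circle(B,6.00) ∩ circle(D,5.00): a=3.6100, h=4.7925
  candidates: C₊=(4.8064,4.8554) cross=24.133; C₋=(4.3459,-4.7185) cross=-24.133
  mode + wants cross > 0 → take C=(4.8064,4.8554) (cross=24.133)
ex = (C−B)/|BC| = (0.6393,0.7689); ey = (-0.7689,0.6393)
P = B + 0.62·ex + 1.77·ey = (0.0057,1.8503)

0.01 1.85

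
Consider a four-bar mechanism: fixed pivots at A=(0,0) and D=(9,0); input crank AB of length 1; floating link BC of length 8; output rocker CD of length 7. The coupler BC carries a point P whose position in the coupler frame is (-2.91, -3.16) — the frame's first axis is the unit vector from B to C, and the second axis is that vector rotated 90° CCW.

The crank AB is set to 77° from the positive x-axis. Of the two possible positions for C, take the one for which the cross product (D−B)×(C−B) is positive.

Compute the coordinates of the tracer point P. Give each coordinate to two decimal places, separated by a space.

0.22 -3.32

A=(0,0), D=(9.00,0)
B = A + 1.00·(cos77°, sin77°) = (0.2250, 0.9744)
|BD| = 8.8290
circle(B,8.00) ∩ circle(D,7.00): a=5.2640, h=6.0242
  candidates: C₊=(6.1216,6.3808) cross=53.187; C₋=(4.7919,-5.5939) cross=-53.187
  mode + wants cross > 0 → take C=(6.1216,6.3808) (cross=53.187)
ex = (C−B)/|BC| = (0.7371,0.6758); ey = (-0.6758,0.7371)
P = B + -2.91·ex + -3.16·ey = (0.2156,-3.3214)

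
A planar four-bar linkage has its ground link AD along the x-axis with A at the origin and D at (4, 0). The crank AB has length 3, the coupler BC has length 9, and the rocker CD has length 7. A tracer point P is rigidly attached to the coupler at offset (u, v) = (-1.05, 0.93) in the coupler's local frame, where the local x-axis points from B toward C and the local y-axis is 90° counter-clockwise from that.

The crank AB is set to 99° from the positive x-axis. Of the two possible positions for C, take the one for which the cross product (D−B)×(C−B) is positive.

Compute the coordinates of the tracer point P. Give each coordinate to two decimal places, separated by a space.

A=(0,0), D=(4.00,0)
B = A + 3.00·(cos99°, sin99°) = (-0.4693, 2.9631)
|BD| = 5.3623
circle(B,9.00) ∩ circle(D,7.00): a=5.6649, h=6.9935
  candidates: C₊=(8.1166,5.6616) cross=37.501; C₋=(0.3878,-5.9960) cross=-37.501
  mode + wants cross > 0 → take C=(8.1166,5.6616) (cross=37.501)
ex = (C−B)/|BC| = (0.9540,0.2998); ey = (-0.2998,0.9540)
P = B + -1.05·ex + 0.93·ey = (-1.7498,3.5355)

-1.75 3.54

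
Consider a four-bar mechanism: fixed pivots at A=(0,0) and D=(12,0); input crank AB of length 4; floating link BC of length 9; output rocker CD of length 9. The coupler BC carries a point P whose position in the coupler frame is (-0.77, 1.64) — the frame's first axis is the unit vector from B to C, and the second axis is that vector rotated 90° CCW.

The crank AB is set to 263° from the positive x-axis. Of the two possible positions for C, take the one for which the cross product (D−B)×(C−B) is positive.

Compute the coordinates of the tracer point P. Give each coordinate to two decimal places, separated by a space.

-2.29 -3.85

A=(0,0), D=(12.00,0)
B = A + 4.00·(cos263°, sin263°) = (-0.4875, -3.9702)
|BD| = 13.1034
circle(B,9.00) ∩ circle(D,9.00): a=6.5517, h=6.1705
  candidates: C₊=(3.8867,3.8954) cross=80.855; C₋=(7.6259,-7.8655) cross=-80.855
  mode + wants cross > 0 → take C=(3.8867,3.8954) (cross=80.855)
ex = (C−B)/|BC| = (0.4860,0.8739); ey = (-0.8739,0.4860)
P = B + -0.77·ex + 1.64·ey = (-2.2950,-3.8461)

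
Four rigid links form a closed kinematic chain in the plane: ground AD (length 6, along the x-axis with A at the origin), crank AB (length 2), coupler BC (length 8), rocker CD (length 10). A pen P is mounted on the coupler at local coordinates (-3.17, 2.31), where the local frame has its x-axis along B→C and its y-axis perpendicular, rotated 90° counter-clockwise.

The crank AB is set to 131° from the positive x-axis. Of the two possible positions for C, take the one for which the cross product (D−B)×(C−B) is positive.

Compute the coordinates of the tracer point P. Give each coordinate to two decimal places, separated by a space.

A=(0,0), D=(6.00,0)
B = A + 2.00·(cos131°, sin131°) = (-1.3121, 1.5094)
|BD| = 7.4663
circle(B,8.00) ∩ circle(D,10.00): a=1.3223, h=7.8900
  candidates: C₊=(1.5780,8.9691) cross=58.909; C₋=(-1.6122,-6.4850) cross=-58.909
  mode + wants cross > 0 → take C=(1.5780,8.9691) (cross=58.909)
ex = (C−B)/|BC| = (0.3613,0.9325); ey = (-0.9325,0.3613)
P = B + -3.17·ex + 2.31·ey = (-4.6113,-0.6120)

-4.61 -0.61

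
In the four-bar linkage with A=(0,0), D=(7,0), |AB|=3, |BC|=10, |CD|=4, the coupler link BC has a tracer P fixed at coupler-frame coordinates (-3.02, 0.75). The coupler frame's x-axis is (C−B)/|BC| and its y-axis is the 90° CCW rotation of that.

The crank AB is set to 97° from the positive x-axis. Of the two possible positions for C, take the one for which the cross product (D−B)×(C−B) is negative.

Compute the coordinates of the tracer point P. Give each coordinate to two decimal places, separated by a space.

A=(0,0), D=(7.00,0)
B = A + 3.00·(cos97°, sin97°) = (-0.3656, 2.9776)
|BD| = 7.9447
circle(B,10.00) ∩ circle(D,4.00): a=9.2589, h=3.7780
  candidates: C₊=(9.6343,3.0100) cross=30.015; C₋=(6.8024,-3.9951) cross=-30.015
  mode - wants cross < 0 → take C=(6.8024,-3.9951) (cross=-30.015)
ex = (C−B)/|BC| = (0.7168,-0.6973); ey = (0.6973,0.7168)
P = B + -3.02·ex + 0.75·ey = (-2.0074,5.6210)

-2.01 5.62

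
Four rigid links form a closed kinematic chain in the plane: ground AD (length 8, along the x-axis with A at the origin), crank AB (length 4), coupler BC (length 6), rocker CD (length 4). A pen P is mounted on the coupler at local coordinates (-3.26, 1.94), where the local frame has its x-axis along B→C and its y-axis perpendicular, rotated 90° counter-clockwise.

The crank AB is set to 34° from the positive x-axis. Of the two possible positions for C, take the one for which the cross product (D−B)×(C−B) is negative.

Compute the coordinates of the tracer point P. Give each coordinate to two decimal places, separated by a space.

A=(0,0), D=(8.00,0)
B = A + 4.00·(cos34°, sin34°) = (3.3162, 2.2368)
|BD| = 5.1905
circle(B,6.00) ∩ circle(D,4.00): a=4.5219, h=3.9437
  candidates: C₊=(9.0961,3.8469) cross=20.470; C₋=(5.6971,-3.2706) cross=-20.470
  mode - wants cross < 0 → take C=(5.6971,-3.2706) (cross=-20.470)
ex = (C−B)/|BC| = (0.3968,-0.9179); ey = (0.9179,0.3968)
P = B + -3.26·ex + 1.94·ey = (3.8032,5.9989)

3.80 6.00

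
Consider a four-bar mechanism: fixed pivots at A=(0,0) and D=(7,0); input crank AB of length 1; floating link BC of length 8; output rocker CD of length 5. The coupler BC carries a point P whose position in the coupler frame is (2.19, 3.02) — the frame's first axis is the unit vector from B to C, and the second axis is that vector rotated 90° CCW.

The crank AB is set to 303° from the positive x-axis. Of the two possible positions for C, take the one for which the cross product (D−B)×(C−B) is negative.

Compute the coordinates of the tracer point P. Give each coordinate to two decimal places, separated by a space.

A=(0,0), D=(7.00,0)
B = A + 1.00·(cos303°, sin303°) = (0.5446, -0.8387)
|BD| = 6.5096
circle(B,8.00) ∩ circle(D,5.00): a=6.2504, h=4.9933
  candidates: C₊=(6.0996,4.9183) cross=32.504; C₋=(7.3862,-4.9851) cross=-32.504
  mode - wants cross < 0 → take C=(7.3862,-4.9851) (cross=-32.504)
ex = (C−B)/|BC| = (0.8552,-0.5183); ey = (0.5183,0.8552)
P = B + 2.19·ex + 3.02·ey = (3.9828,0.6090)

3.98 0.61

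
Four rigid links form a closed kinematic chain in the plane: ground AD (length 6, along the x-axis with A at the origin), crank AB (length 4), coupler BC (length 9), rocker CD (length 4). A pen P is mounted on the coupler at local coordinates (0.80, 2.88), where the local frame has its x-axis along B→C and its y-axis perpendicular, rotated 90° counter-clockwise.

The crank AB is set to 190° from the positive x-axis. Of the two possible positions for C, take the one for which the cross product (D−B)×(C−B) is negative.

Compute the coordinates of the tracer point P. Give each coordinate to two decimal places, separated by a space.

A=(0,0), D=(6.00,0)
B = A + 4.00·(cos190°, sin190°) = (-3.9392, -0.6946)
|BD| = 9.9635
circle(B,9.00) ∩ circle(D,4.00): a=8.2437, h=3.6114
  candidates: C₊=(4.0326,3.4827) cross=35.982; C₋=(4.5361,-3.7225) cross=-35.982
  mode - wants cross < 0 → take C=(4.5361,-3.7225) (cross=-35.982)
ex = (C−B)/|BC| = (0.9417,-0.3364); ey = (0.3364,0.9417)
P = B + 0.80·ex + 2.88·ey = (-2.2169,1.7484)

-2.22 1.75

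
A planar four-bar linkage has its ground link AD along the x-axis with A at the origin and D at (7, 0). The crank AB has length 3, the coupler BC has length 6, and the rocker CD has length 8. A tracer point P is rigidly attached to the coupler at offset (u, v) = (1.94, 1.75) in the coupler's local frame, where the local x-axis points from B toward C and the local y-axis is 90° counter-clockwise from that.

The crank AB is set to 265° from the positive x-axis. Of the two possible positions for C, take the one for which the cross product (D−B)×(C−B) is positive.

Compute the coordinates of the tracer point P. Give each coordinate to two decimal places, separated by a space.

-2.06 -1.09

A=(0,0), D=(7.00,0)
B = A + 3.00·(cos265°, sin265°) = (-0.2615, -2.9886)
|BD| = 7.8524
circle(B,6.00) ∩ circle(D,8.00): a=2.1433, h=5.6041
  candidates: C₊=(-0.4123,3.0095) cross=44.006; C₋=(3.8534,-7.3552) cross=-44.006
  mode + wants cross > 0 → take C=(-0.4123,3.0095) (cross=44.006)
ex = (C−B)/|BC| = (-0.0251,0.9997); ey = (-0.9997,-0.0251)
P = B + 1.94·ex + 1.75·ey = (-2.0597,-1.0932)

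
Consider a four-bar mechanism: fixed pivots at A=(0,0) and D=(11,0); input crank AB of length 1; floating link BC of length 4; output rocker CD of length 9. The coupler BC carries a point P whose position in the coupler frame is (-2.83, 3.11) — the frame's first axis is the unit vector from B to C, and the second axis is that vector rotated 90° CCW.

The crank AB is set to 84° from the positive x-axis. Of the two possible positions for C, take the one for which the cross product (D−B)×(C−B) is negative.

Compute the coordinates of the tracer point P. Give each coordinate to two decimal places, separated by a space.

1.14 5.07

A=(0,0), D=(11.00,0)
B = A + 1.00·(cos84°, sin84°) = (0.1045, 0.9945)
|BD| = 10.9408
circle(B,4.00) ∩ circle(D,9.00): a=2.4998, h=3.1226
  candidates: C₊=(2.8779,3.8770) cross=34.164; C₋=(2.3102,-2.3424) cross=-34.164
  mode - wants cross < 0 → take C=(2.3102,-2.3424) (cross=-34.164)
ex = (C−B)/|BC| = (0.5514,-0.8342); ey = (0.8342,0.5514)
P = B + -2.83·ex + 3.11·ey = (1.1385,5.0703)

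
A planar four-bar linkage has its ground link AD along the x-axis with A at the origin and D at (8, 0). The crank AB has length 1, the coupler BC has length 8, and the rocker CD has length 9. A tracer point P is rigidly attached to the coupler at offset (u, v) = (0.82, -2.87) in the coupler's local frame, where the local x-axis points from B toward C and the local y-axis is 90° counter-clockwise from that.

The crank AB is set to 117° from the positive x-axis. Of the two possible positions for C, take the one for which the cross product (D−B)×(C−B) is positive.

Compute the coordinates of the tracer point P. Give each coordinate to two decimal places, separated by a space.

A=(0,0), D=(8.00,0)
B = A + 1.00·(cos117°, sin117°) = (-0.4540, 0.8910)
|BD| = 8.5008
circle(B,8.00) ∩ circle(D,9.00): a=3.2505, h=7.3099
  candidates: C₊=(3.5448,7.8199) cross=62.140; C₋=(2.0124,-6.7193) cross=-62.140
  mode + wants cross > 0 → take C=(3.5448,7.8199) (cross=62.140)
ex = (C−B)/|BC| = (0.4998,0.8661); ey = (-0.8661,0.4998)
P = B + 0.82·ex + -2.87·ey = (2.4416,0.1667)

2.44 0.17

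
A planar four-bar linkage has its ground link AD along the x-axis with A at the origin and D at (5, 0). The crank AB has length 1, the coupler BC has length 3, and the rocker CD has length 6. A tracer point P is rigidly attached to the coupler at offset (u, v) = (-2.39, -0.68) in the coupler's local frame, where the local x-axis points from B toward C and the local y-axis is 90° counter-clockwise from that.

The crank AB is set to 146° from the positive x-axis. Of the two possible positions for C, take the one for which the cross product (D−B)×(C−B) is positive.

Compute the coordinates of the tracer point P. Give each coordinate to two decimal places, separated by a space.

-0.90 -1.92

A=(0,0), D=(5.00,0)
B = A + 1.00·(cos146°, sin146°) = (-0.8290, 0.5592)
|BD| = 5.8558
circle(B,3.00) ∩ circle(D,6.00): a=0.6225, h=2.9347
  candidates: C₊=(0.0709,3.4210) cross=17.185; C₋=(-0.4896,-2.4215) cross=-17.185
  mode + wants cross > 0 → take C=(0.0709,3.4210) (cross=17.185)
ex = (C−B)/|BC| = (0.3000,0.9540); ey = (-0.9540,0.3000)
P = B + -2.39·ex + -0.68·ey = (-0.8973,-1.9247)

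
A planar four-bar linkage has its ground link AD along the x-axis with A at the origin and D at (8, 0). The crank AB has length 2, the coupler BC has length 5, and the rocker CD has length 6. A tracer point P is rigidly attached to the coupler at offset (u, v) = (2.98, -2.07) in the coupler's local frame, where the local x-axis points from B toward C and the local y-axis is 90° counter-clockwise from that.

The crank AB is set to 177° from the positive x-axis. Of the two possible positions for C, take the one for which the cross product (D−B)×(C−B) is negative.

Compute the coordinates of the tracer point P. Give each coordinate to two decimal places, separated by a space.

-0.32 -3.11

A=(0,0), D=(8.00,0)
B = A + 2.00·(cos177°, sin177°) = (-1.9973, 0.1047)
|BD| = 9.9978
circle(B,5.00) ∩ circle(D,6.00): a=4.4488, h=2.2822
  candidates: C₊=(2.4752,2.3401) cross=22.817; C₋=(2.4274,-2.2240) cross=-22.817
  mode - wants cross < 0 → take C=(2.4274,-2.2240) (cross=-22.817)
ex = (C−B)/|BC| = (0.8849,-0.4657); ey = (0.4657,0.8849)
P = B + 2.98·ex + -2.07·ey = (-0.3242,-3.1150)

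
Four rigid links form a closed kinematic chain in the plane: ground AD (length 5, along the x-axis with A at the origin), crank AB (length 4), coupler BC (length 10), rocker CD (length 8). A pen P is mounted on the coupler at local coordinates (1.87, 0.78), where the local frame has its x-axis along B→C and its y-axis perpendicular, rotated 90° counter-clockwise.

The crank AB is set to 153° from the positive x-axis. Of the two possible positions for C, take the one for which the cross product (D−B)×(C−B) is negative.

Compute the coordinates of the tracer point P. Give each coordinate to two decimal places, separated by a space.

-2.00 0.53

A=(0,0), D=(5.00,0)
B = A + 4.00·(cos153°, sin153°) = (-3.5640, 1.8160)
|BD| = 8.7544
circle(B,10.00) ∩ circle(D,8.00): a=6.4333, h=7.6559
  candidates: C₊=(4.3174,7.9708) cross=67.023; C₋=(1.1413,-7.0079) cross=-67.023
  mode - wants cross < 0 → take C=(1.1413,-7.0079) (cross=-67.023)
ex = (C−B)/|BC| = (0.4705,-0.8824); ey = (0.8824,0.4705)
P = B + 1.87·ex + 0.78·ey = (-1.9959,0.5329)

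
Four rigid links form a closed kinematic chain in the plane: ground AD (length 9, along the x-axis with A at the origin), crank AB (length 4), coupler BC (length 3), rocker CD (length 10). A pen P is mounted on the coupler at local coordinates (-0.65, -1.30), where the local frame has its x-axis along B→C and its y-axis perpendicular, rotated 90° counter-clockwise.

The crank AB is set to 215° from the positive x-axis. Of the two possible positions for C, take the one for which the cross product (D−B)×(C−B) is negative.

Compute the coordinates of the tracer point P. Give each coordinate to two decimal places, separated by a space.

-4.32 -3.31

A=(0,0), D=(9.00,0)
B = A + 4.00·(cos215°, sin215°) = (-3.2766, -2.2943)
|BD| = 12.4892
circle(B,3.00) ∩ circle(D,10.00): a=2.6014, h=1.4942
  candidates: C₊=(-0.9940,-0.3476) cross=18.661; C₋=(-0.4450,-3.2852) cross=-18.661
  mode - wants cross < 0 → take C=(-0.4450,-3.2852) (cross=-18.661)
ex = (C−B)/|BC| = (0.9439,-0.3303); ey = (0.3303,0.9439)
P = B + -0.65·ex + -1.30·ey = (-4.3195,-3.3067)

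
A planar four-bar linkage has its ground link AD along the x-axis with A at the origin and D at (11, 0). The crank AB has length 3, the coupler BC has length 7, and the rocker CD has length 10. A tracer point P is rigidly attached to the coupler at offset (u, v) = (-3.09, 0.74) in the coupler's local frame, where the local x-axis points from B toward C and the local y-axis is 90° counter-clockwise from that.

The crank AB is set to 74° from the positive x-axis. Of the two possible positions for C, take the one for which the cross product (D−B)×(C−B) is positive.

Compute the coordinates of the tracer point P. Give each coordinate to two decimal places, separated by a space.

A=(0,0), D=(11.00,0)
B = A + 3.00·(cos74°, sin74°) = (0.8269, 2.8838)
|BD| = 10.5739
circle(B,7.00) ∩ circle(D,10.00): a=2.8754, h=6.3822
  candidates: C₊=(5.3339,8.2398) cross=67.485; C₋=(1.8527,-4.0406) cross=-67.485
  mode + wants cross > 0 → take C=(5.3339,8.2398) (cross=67.485)
ex = (C−B)/|BC| = (0.6439,0.7652); ey = (-0.7652,0.6439)
P = B + -3.09·ex + 0.74·ey = (-1.7288,0.9959)

-1.73 1.00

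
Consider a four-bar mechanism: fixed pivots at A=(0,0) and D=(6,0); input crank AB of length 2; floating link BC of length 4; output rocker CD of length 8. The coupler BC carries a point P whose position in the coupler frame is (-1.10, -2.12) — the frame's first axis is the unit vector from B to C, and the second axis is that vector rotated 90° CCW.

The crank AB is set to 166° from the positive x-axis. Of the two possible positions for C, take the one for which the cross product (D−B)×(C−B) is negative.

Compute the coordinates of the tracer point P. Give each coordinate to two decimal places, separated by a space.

A=(0,0), D=(6.00,0)
B = A + 2.00·(cos166°, sin166°) = (-1.9406, 0.4838)
|BD| = 7.9553
circle(B,4.00) ∩ circle(D,8.00): a=0.9608, h=3.8829
  candidates: C₊=(-0.7454,4.3011) cross=30.890; C₋=(-1.2177,-3.4503) cross=-30.890
  mode - wants cross < 0 → take C=(-1.2177,-3.4503) (cross=-30.890)
ex = (C−B)/|BC| = (0.1807,-0.9835); ey = (0.9835,0.1807)
P = B + -1.10·ex + -2.12·ey = (-4.2245,1.1826)

-4.22 1.18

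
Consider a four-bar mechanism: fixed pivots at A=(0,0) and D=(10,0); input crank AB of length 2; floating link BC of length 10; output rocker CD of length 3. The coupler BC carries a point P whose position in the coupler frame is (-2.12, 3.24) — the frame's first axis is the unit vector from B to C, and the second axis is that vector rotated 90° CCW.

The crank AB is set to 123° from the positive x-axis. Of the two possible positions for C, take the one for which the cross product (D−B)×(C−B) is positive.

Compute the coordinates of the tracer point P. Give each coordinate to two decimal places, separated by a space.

-3.55 4.67

A=(0,0), D=(10.00,0)
B = A + 2.00·(cos123°, sin123°) = (-1.0893, 1.6773)
|BD| = 11.2154
circle(B,10.00) ∩ circle(D,3.00): a=9.6646, h=2.5681
  candidates: C₊=(8.8507,2.7711) cross=28.802; C₋=(8.0826,-2.3073) cross=-28.802
  mode + wants cross > 0 → take C=(8.8507,2.7711) (cross=28.802)
ex = (C−B)/|BC| = (0.9940,0.1094); ey = (-0.1094,0.9940)
P = B + -2.12·ex + 3.24·ey = (-3.5509,4.6660)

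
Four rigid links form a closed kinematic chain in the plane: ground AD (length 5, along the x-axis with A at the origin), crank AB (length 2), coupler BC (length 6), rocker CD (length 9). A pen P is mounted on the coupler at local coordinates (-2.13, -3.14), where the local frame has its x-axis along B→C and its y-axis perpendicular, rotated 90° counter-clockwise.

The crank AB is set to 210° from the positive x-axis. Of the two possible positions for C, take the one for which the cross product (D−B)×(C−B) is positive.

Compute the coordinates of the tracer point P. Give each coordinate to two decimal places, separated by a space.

A=(0,0), D=(5.00,0)
B = A + 2.00·(cos210°, sin210°) = (-1.7321, -1.0000)
|BD| = 6.8059
circle(B,6.00) ∩ circle(D,9.00): a=0.0970, h=5.9992
  candidates: C₊=(-2.5176,4.9484) cross=40.830; C₋=(-0.7546,-6.9199) cross=-40.830
  mode + wants cross > 0 → take C=(-2.5176,4.9484) (cross=40.830)
ex = (C−B)/|BC| = (-0.1309,0.9914); ey = (-0.9914,-0.1309)
P = B + -2.13·ex + -3.14·ey = (1.6598,-2.7006)

1.66 -2.70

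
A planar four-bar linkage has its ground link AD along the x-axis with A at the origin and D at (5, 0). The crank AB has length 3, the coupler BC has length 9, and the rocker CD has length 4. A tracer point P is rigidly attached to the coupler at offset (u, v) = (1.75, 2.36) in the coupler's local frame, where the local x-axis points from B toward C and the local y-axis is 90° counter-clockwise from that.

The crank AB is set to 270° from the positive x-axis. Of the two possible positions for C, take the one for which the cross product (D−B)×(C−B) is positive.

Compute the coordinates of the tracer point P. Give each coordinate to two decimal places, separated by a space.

A=(0,0), D=(5.00,0)
B = A + 3.00·(cos270°, sin270°) = (-0.0000, -3.0000)
|BD| = 5.8310
circle(B,9.00) ∩ circle(D,4.00): a=8.4892, h=2.9890
  candidates: C₊=(5.7416,3.9307) cross=17.428; C₋=(8.8172,-1.1954) cross=-17.428
  mode + wants cross > 0 → take C=(5.7416,3.9307) (cross=17.428)
ex = (C−B)/|BC| = (0.6380,0.7701); ey = (-0.7701,0.6380)
P = B + 1.75·ex + 2.36·ey = (-0.7009,-0.1468)

-0.70 -0.15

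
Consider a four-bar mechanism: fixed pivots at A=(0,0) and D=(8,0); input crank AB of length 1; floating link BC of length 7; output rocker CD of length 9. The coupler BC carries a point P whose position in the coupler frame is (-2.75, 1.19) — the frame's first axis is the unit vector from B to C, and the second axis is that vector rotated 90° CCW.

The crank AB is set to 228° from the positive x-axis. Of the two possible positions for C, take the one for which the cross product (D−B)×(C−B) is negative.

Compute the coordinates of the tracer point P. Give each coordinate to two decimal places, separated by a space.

-0.80 2.25

A=(0,0), D=(8.00,0)
B = A + 1.00·(cos228°, sin228°) = (-0.6691, -0.7431)
|BD| = 8.7009
circle(B,7.00) ∩ circle(D,9.00): a=2.5116, h=6.5339
  candidates: C₊=(1.2752,5.9814) cross=56.851; C₋=(2.3913,-7.0387) cross=-56.851
  mode - wants cross < 0 → take C=(2.3913,-7.0387) (cross=-56.851)
ex = (C−B)/|BC| = (0.4372,-0.8994); ey = (0.8994,0.4372)
P = B + -2.75·ex + 1.19·ey = (-0.8012,2.2504)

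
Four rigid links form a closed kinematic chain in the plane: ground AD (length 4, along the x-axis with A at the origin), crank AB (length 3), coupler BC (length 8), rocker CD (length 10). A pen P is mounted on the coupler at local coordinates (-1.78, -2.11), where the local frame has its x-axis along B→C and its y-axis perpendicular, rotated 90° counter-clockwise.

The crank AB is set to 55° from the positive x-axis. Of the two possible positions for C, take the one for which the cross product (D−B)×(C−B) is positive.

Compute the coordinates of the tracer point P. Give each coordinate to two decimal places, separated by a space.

3.11 0.07

A=(0,0), D=(4.00,0)
B = A + 3.00·(cos55°, sin55°) = (1.7207, 2.4575)
|BD| = 3.3517
circle(B,8.00) ∩ circle(D,10.00): a=-3.6945, h=7.0958
  candidates: C₊=(4.4110,9.9916) cross=23.783; C₋=(-5.9942,0.3408) cross=-23.783
  mode + wants cross > 0 → take C=(4.4110,9.9916) (cross=23.783)
ex = (C−B)/|BC| = (0.3363,0.9418); ey = (-0.9418,0.3363)
P = B + -1.78·ex + -2.11·ey = (3.1093,0.0716)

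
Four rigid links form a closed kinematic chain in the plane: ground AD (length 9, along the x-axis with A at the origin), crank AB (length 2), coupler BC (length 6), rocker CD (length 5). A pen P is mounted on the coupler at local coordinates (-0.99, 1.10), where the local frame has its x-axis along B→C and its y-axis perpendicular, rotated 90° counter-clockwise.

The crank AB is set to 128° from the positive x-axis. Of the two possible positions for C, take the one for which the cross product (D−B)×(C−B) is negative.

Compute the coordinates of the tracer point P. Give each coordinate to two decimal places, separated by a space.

-1.62 3.00

A=(0,0), D=(9.00,0)
B = A + 2.00·(cos128°, sin128°) = (-1.2313, 1.5760)
|BD| = 10.3520
circle(B,6.00) ∩ circle(D,5.00): a=5.7073, h=1.8512
  candidates: C₊=(4.6913,2.5367) cross=19.163; C₋=(4.1276,-1.1225) cross=-19.163
  mode - wants cross < 0 → take C=(4.1276,-1.1225) (cross=-19.163)
ex = (C−B)/|BC| = (0.8932,-0.4497); ey = (0.4497,0.8932)
P = B + -0.99·ex + 1.10·ey = (-1.6208,3.0037)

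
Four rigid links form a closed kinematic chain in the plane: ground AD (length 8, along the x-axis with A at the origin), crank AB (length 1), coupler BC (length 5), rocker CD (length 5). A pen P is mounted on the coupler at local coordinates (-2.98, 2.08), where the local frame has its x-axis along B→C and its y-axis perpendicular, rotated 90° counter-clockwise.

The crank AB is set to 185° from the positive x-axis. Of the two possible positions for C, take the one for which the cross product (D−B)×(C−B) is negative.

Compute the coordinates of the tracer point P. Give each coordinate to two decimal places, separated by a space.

-2.80 3.07

A=(0,0), D=(8.00,0)
B = A + 1.00·(cos185°, sin185°) = (-0.9962, -0.0872)
|BD| = 8.9966
circle(B,5.00) ∩ circle(D,5.00): a=4.4983, h=2.1829
  candidates: C₊=(3.4808,2.1393) cross=19.639; C₋=(3.5231,-2.2264) cross=-19.639
  mode - wants cross < 0 → take C=(3.5231,-2.2264) (cross=-19.639)
ex = (C−B)/|BC| = (0.9038,-0.4279); ey = (0.4279,0.9038)
P = B + -2.98·ex + 2.08·ey = (-2.7997,3.0678)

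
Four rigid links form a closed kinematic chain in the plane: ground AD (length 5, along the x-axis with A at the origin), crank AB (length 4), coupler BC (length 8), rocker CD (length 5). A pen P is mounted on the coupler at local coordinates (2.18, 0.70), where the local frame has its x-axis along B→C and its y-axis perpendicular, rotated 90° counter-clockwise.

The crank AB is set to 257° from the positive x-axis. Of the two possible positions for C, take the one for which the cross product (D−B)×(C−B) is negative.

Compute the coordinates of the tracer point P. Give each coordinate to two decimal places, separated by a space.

1.33 -3.38

A=(0,0), D=(5.00,0)
B = A + 4.00·(cos257°, sin257°) = (-0.8998, -3.8975)
|BD| = 7.0709
circle(B,8.00) ∩ circle(D,5.00): a=6.2932, h=4.9391
  candidates: C₊=(1.6287,3.6924) cross=34.924; C₋=(7.0736,-4.5498) cross=-34.924
  mode - wants cross < 0 → take C=(7.0736,-4.5498) (cross=-34.924)
ex = (C−B)/|BC| = (0.9967,-0.0815); ey = (0.0815,0.9967)
P = B + 2.18·ex + 0.70·ey = (1.3300,-3.3776)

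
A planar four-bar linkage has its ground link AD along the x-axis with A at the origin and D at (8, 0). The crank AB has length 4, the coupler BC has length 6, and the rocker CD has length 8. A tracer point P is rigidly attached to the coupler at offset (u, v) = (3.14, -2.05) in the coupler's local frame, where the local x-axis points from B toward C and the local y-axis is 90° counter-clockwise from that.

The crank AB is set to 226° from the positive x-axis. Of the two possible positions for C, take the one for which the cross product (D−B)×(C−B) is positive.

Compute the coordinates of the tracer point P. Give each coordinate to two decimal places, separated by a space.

A=(0,0), D=(8.00,0)
B = A + 4.00·(cos226°, sin226°) = (-2.7786, -2.8774)
|BD| = 11.1561
circle(B,6.00) ∩ circle(D,8.00): a=4.3231, h=4.1606
  candidates: C₊=(0.3251,2.2575) cross=46.416; C₋=(2.4713,-5.7822) cross=-46.416
  mode + wants cross > 0 → take C=(0.3251,2.2575) (cross=46.416)
ex = (C−B)/|BC| = (0.5173,0.8558); ey = (-0.8558,0.5173)
P = B + 3.14·ex + -2.05·ey = (0.6001,-1.2506)

0.60 -1.25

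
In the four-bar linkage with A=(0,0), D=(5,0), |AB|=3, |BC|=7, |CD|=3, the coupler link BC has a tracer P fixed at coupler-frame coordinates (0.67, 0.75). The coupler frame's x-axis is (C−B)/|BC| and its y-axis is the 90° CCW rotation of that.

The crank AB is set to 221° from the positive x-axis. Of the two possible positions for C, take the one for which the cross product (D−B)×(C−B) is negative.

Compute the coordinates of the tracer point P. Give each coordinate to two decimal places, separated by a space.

-1.49 -1.32

A=(0,0), D=(5.00,0)
B = A + 3.00·(cos221°, sin221°) = (-2.2641, -1.9682)
|BD| = 7.5260
circle(B,7.00) ∩ circle(D,3.00): a=6.4205, h=2.7889
  candidates: C₊=(3.2036,2.4027) cross=20.989; C₋=(4.6622,-2.9809) cross=-20.989
  mode - wants cross < 0 → take C=(4.6622,-2.9809) (cross=-20.989)
ex = (C−B)/|BC| = (0.9895,-0.1447); ey = (0.1447,0.9895)
P = B + 0.67·ex + 0.75·ey = (-1.4927,-1.3230)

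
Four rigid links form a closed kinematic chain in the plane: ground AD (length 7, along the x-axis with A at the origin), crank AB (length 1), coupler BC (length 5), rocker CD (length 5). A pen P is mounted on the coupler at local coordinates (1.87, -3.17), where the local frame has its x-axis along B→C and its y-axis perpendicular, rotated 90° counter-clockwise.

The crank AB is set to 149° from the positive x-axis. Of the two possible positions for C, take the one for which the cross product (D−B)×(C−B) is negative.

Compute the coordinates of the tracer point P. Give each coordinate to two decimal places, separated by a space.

-1.58 -3.09

A=(0,0), D=(7.00,0)
B = A + 1.00·(cos149°, sin149°) = (-0.8572, 0.5150)
|BD| = 7.8740
circle(B,5.00) ∩ circle(D,5.00): a=3.9370, h=3.0822
  candidates: C₊=(3.2730,3.3331) cross=24.269; C₋=(2.8698,-2.8181) cross=-24.269
  mode - wants cross < 0 → take C=(2.8698,-2.8181) (cross=-24.269)
ex = (C−B)/|BC| = (0.7454,-0.6666); ey = (0.6666,0.7454)
P = B + 1.87·ex + -3.17·ey = (-1.5765,-3.0944)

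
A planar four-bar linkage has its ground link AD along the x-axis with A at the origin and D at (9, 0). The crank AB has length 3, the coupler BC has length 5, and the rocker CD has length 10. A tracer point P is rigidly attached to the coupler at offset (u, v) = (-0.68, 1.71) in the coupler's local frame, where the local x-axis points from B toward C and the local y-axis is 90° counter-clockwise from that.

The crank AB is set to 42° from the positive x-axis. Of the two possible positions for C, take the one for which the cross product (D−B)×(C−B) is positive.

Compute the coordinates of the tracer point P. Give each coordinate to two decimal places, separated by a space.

A=(0,0), D=(9.00,0)
B = A + 3.00·(cos42°, sin42°) = (2.2294, 2.0074)
|BD| = 7.0619
circle(B,5.00) ∩ circle(D,10.00): a=-1.7793, h=4.6727
  candidates: C₊=(1.8518,6.9931) cross=32.998; C₋=(-0.8047,-1.9668) cross=-32.998
  mode + wants cross > 0 → take C=(1.8518,6.9931) (cross=32.998)
ex = (C−B)/|BC| = (-0.0755,0.9971); ey = (-0.9971,-0.0755)
P = B + -0.68·ex + 1.71·ey = (0.5757,1.2002)

0.58 1.20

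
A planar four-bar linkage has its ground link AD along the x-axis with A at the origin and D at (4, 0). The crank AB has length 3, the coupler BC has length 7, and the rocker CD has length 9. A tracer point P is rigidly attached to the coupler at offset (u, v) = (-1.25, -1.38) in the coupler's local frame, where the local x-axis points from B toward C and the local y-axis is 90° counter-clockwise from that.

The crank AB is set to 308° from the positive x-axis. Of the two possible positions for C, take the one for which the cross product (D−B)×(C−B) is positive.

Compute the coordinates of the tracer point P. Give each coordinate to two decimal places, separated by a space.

3.38 -1.31

A=(0,0), D=(4.00,0)
B = A + 3.00·(cos308°, sin308°) = (1.8470, -2.3640)
|BD| = 3.1975
circle(B,7.00) ∩ circle(D,9.00): a=-3.4051, h=6.1160
  candidates: C₊=(-4.9676,-0.7634) cross=19.556; C₋=(4.0759,-8.9997) cross=-19.556
  mode + wants cross > 0 → take C=(-4.9676,-0.7634) (cross=19.556)
ex = (C−B)/|BC| = (-0.9735,0.2287); ey = (-0.2287,-0.9735)
P = B + -1.25·ex + -1.38·ey = (3.3794,-1.3064)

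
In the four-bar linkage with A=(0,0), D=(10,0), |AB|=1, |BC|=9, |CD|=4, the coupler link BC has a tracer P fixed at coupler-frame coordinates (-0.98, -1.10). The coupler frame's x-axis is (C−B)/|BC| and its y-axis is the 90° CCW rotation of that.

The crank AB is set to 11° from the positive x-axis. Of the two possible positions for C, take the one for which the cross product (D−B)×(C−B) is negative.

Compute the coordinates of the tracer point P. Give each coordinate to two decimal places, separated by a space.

-0.39 -0.35

A=(0,0), D=(10.00,0)
B = A + 1.00·(cos11°, sin11°) = (0.9816, 0.1908)
|BD| = 9.0204
circle(B,9.00) ∩ circle(D,4.00): a=8.1131, h=3.8958
  candidates: C₊=(9.1754,3.9141) cross=35.141; C₋=(9.0105,-3.8757) cross=-35.141
  mode - wants cross < 0 → take C=(9.0105,-3.8757) (cross=-35.141)
ex = (C−B)/|BC| = (0.8921,-0.4518); ey = (0.4518,0.8921)
P = B + -0.98·ex + -1.10·ey = (-0.3896,-0.3477)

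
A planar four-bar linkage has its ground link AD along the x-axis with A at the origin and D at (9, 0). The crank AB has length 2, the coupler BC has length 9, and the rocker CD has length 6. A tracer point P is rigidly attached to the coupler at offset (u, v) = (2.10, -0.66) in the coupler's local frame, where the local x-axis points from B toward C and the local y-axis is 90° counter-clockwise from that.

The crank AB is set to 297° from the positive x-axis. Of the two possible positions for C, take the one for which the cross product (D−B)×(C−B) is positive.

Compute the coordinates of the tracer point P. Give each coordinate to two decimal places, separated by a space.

2.70 -0.51

A=(0,0), D=(9.00,0)
B = A + 2.00·(cos297°, sin297°) = (0.9080, -1.7820)
|BD| = 8.2859
circle(B,9.00) ∩ circle(D,6.00): a=6.8584, h=5.8277
  candidates: C₊=(6.3526,5.3843) cross=48.288; C₋=(8.8592,-5.9983) cross=-48.288
  mode + wants cross > 0 → take C=(6.3526,5.3843) (cross=48.288)
ex = (C−B)/|BC| = (0.6050,0.7963); ey = (-0.7963,0.6050)
P = B + 2.10·ex + -0.66·ey = (2.7039,-0.5091)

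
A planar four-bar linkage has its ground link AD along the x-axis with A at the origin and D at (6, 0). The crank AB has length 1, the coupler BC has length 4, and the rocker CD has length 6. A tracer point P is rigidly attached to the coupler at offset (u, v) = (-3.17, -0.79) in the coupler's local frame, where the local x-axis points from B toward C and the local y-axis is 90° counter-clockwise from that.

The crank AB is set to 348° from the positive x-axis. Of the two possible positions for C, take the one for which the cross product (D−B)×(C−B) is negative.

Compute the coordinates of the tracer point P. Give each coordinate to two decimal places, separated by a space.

-0.34 2.78

A=(0,0), D=(6.00,0)
B = A + 1.00·(cos348°, sin348°) = (0.9781, -0.2079)
|BD| = 5.0262
circle(B,4.00) ∩ circle(D,6.00): a=0.5235, h=3.9656
  candidates: C₊=(1.3371,3.7759) cross=19.932; C₋=(1.6652,-4.1485) cross=-19.932
  mode - wants cross < 0 → take C=(1.6652,-4.1485) (cross=-19.932)
ex = (C−B)/|BC| = (0.1718,-0.9851); ey = (0.9851,0.1718)
P = B + -3.17·ex + -0.79·ey = (-0.3446,2.7793)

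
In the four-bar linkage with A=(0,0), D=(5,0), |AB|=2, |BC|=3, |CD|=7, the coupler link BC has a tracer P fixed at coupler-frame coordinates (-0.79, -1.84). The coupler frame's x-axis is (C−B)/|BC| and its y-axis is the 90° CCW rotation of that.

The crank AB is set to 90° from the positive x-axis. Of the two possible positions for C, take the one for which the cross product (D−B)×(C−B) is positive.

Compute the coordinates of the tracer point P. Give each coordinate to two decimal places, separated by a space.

A=(0,0), D=(5.00,0)
B = A + 2.00·(cos90°, sin90°) = (0.0000, 2.0000)
|BD| = 5.3852
circle(B,3.00) ∩ circle(D,7.00): a=-1.0213, h=2.8208
  candidates: C₊=(0.0993,4.9984) cross=15.190; C₋=(-1.9959,-0.2397) cross=-15.190
  mode + wants cross > 0 → take C=(0.0993,4.9984) (cross=15.190)
ex = (C−B)/|BC| = (0.0331,0.9995); ey = (-0.9995,0.0331)
P = B + -0.79·ex + -1.84·ey = (1.8128,1.1495)

1.81 1.15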